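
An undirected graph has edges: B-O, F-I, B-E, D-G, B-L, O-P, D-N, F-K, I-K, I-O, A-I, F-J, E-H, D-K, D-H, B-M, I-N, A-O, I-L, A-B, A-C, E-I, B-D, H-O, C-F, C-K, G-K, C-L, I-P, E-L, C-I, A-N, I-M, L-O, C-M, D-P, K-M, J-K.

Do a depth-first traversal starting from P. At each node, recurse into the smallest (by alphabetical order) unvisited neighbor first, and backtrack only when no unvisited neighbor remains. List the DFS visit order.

Visit P
P → D
D → B
B → A
A → C
C → F
F → I
I → E
E → H
H → O
O → L
I → K
K → G
K → J
K → M
I → N

P D B A C F I E H O L K G J M N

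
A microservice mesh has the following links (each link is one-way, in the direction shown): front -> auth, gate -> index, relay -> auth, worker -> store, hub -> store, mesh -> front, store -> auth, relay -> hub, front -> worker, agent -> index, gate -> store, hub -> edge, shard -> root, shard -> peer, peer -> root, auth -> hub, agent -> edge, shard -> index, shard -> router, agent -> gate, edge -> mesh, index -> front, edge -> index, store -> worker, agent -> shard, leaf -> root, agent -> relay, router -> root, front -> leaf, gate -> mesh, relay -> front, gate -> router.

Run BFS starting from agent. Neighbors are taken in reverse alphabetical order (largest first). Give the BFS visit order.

Visit agent; enqueue shard, relay, index, gate, edge → queue [shard, relay, index, gate, edge]
Visit shard; enqueue router, root, peer → queue [relay, index, gate, edge, router, root, peer]
Visit relay; enqueue hub, front, auth → queue [index, gate, edge, router, root, peer, hub, front, auth]
Visit index → queue [gate, edge, router, root, peer, hub, front, auth]
Visit gate; enqueue store, mesh → queue [edge, router, root, peer, hub, front, auth, store, mesh]
Visit edge → queue [router, root, peer, hub, front, auth, store, mesh]
Visit router → queue [root, peer, hub, front, auth, store, mesh]
Visit root → queue [peer, hub, front, auth, store, mesh]
Visit peer → queue [hub, front, auth, store, mesh]
Visit hub → queue [front, auth, store, mesh]
Visit front; enqueue worker, leaf → queue [auth, store, mesh, worker, leaf]
Visit auth → queue [store, mesh, worker, leaf]
Visit store → queue [mesh, worker, leaf]
Visit mesh → queue [worker, leaf]
Visit worker → queue [leaf]
Visit leaf → queue []

agent shard relay index gate edge router root peer hub front auth store mesh worker leaf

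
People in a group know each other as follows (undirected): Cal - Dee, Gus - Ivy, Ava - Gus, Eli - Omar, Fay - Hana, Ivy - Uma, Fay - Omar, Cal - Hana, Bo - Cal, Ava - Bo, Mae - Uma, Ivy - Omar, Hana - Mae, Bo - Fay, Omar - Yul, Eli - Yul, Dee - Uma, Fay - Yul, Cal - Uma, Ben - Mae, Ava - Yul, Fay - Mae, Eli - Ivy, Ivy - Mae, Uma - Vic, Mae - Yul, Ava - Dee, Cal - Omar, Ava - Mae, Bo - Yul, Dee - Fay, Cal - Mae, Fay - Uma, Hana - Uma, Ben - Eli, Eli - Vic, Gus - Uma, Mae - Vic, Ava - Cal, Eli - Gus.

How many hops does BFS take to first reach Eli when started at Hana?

3

Level 0: Hana
Level 1: Cal, Fay, Mae, Uma
Level 2: Ava, Ben, Bo, Dee, Gus, Ivy, Omar, Vic, Yul
Level 3: Eli
Eli first appears at level 3.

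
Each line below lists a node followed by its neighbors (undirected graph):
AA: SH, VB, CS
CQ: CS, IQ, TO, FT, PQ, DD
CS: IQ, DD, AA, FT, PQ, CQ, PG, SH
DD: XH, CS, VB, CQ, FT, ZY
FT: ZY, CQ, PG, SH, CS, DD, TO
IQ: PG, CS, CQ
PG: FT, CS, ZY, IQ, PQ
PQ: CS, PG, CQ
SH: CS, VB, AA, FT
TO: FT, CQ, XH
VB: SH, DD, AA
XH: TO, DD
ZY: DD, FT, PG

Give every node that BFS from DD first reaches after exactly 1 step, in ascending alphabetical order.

CQ, CS, FT, VB, XH, ZY

Level 0: DD
Level 1: CQ, CS, FT, VB, XH, ZY
Level 2: AA, IQ, PG, PQ, SH, TO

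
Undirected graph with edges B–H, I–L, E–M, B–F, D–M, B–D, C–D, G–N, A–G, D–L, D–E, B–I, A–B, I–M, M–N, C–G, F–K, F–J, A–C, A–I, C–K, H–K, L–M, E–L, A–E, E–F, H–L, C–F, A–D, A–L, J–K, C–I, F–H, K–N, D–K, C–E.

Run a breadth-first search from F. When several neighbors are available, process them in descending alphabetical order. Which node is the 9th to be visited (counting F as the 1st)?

Visit F; enqueue K, J, H, E, C, B → queue [K, J, H, E, C, B]
Visit K; enqueue N, D → queue [J, H, E, C, B, N, D]
Visit J → queue [H, E, C, B, N, D]
Visit H; enqueue L → queue [E, C, B, N, D, L]
Visit E; enqueue M, A → queue [C, B, N, D, L, M, A]
Visit C; enqueue I, G → queue [B, N, D, L, M, A, I, G]
Visit B → queue [N, D, L, M, A, I, G]
Visit N → queue [D, L, M, A, I, G]
Visit D → queue [L, M, A, I, G]
Visit L → queue [M, A, I, G]
Visit M → queue [A, I, G]
Visit A → queue [I, G]
Visit I → queue [G]
Visit G → queue []

Visit order: F, K, J, H, E, C, B, N, D, L, M, A, I, G

D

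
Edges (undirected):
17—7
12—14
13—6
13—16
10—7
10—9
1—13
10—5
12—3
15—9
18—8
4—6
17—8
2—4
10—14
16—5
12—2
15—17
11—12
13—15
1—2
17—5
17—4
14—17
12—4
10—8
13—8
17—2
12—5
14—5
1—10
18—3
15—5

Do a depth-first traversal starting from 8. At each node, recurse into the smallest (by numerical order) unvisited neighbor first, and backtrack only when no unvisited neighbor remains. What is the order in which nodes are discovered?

Visit 8
8 → 10
10 → 1
1 → 2
2 → 4
4 → 6
6 → 13
13 → 15
15 → 5
5 → 12
12 → 3
3 → 18
12 → 11
12 → 14
14 → 17
17 → 7
5 → 16
15 → 9

8, 10, 1, 2, 4, 6, 13, 15, 5, 12, 3, 18, 11, 14, 17, 7, 16, 9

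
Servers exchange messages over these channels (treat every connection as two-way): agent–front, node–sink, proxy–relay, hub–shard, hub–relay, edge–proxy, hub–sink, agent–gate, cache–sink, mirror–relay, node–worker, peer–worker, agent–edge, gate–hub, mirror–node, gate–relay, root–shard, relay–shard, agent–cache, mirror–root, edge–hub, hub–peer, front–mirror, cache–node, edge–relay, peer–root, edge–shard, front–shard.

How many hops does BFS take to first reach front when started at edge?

Level 0: edge
Level 1: agent, hub, proxy, relay, shard
Level 2: cache, front, gate, mirror, peer, root, sink
Level 3: node, worker
front first appears at level 2.

2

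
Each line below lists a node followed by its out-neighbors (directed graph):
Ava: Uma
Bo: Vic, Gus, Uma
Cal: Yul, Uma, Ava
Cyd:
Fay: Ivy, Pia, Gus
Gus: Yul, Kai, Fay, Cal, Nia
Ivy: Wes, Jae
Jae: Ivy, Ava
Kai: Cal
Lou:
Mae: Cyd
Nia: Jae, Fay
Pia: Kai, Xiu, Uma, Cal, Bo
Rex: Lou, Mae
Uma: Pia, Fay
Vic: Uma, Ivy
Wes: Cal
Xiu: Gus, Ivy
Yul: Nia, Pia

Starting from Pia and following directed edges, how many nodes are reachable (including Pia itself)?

BFS from Pia visits: Pia, Kai, Xiu, Uma, Cal, Bo, Gus, Ivy, Fay, Yul, Ava, Vic, Nia, Wes, Jae
Reachable nodes: 15 of 19 total.

15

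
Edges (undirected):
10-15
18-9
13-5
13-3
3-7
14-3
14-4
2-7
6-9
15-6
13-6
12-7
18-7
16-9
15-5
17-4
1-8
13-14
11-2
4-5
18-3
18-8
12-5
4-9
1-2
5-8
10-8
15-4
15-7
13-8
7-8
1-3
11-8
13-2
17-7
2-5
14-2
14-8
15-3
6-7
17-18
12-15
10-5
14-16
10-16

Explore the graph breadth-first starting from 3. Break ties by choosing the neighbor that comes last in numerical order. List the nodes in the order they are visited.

3 18 15 14 13 7 1 17 9 8 12 10 6 5 4 16 2 11

Visit 3; enqueue 18, 15, 14, 13, 7, 1 → queue [18, 15, 14, 13, 7, 1]
Visit 18; enqueue 17, 9, 8 → queue [15, 14, 13, 7, 1, 17, 9, 8]
Visit 15; enqueue 12, 10, 6, 5, 4 → queue [14, 13, 7, 1, 17, 9, 8, 12, 10, 6, 5, 4]
Visit 14; enqueue 16, 2 → queue [13, 7, 1, 17, 9, 8, 12, 10, 6, 5, 4, 16, 2]
Visit 13 → queue [7, 1, 17, 9, 8, 12, 10, 6, 5, 4, 16, 2]
Visit 7 → queue [1, 17, 9, 8, 12, 10, 6, 5, 4, 16, 2]
Visit 1 → queue [17, 9, 8, 12, 10, 6, 5, 4, 16, 2]
Visit 17 → queue [9, 8, 12, 10, 6, 5, 4, 16, 2]
Visit 9 → queue [8, 12, 10, 6, 5, 4, 16, 2]
Visit 8; enqueue 11 → queue [12, 10, 6, 5, 4, 16, 2, 11]
Visit 12 → queue [10, 6, 5, 4, 16, 2, 11]
Visit 10 → queue [6, 5, 4, 16, 2, 11]
Visit 6 → queue [5, 4, 16, 2, 11]
Visit 5 → queue [4, 16, 2, 11]
Visit 4 → queue [16, 2, 11]
Visit 16 → queue [2, 11]
Visit 2 → queue [11]
Visit 11 → queue []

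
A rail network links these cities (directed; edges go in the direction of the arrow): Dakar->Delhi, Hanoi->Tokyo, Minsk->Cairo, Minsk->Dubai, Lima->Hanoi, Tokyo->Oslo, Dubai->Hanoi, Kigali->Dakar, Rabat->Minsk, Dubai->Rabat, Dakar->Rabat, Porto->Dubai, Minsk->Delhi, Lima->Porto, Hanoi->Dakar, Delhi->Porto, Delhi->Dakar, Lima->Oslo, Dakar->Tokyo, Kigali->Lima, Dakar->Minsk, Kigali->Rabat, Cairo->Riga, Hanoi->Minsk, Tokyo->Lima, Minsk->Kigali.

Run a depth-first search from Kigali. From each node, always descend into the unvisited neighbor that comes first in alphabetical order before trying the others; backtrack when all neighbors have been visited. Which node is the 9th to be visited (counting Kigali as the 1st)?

Riga

Visit Kigali
Kigali → Dakar
Dakar → Delhi
Delhi → Porto
Porto → Dubai
Dubai → Hanoi
Hanoi → Minsk
Minsk → Cairo
Cairo → Riga
Hanoi → Tokyo
Tokyo → Lima
Lima → Oslo
Dubai → Rabat

Visit order: Kigali, Dakar, Delhi, Porto, Dubai, Hanoi, Minsk, Cairo, Riga, Tokyo, Lima, Oslo, Rabat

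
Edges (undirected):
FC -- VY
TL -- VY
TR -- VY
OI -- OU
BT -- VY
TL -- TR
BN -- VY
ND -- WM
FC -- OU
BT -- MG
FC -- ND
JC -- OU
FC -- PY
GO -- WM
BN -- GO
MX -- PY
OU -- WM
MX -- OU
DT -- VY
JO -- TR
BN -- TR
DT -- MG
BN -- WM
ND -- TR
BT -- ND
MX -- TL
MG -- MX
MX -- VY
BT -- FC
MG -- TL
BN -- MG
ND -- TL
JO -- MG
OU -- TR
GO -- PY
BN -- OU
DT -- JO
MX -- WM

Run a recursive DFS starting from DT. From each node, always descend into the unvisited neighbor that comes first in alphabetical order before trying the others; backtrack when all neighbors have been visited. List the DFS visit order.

DT, JO, MG, BN, GO, PY, FC, BT, ND, TL, MX, OU, JC, OI, TR, VY, WM

Visit DT
DT → JO
JO → MG
MG → BN
BN → GO
GO → PY
PY → FC
FC → BT
BT → ND
ND → TL
TL → MX
MX → OU
OU → JC
OU → OI
OU → TR
TR → VY
OU → WM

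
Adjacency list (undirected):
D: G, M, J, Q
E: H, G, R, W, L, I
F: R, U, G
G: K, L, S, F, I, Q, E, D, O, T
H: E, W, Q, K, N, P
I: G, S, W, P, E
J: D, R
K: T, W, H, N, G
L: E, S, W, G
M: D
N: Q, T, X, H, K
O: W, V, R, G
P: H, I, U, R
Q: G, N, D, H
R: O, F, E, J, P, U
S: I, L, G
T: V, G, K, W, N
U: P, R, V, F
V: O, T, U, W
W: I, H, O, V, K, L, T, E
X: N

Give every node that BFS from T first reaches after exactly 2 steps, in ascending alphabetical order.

Level 0: T
Level 1: G, K, N, V, W
Level 2: D, E, F, H, I, L, O, Q, S, U, X
Level 3: J, M, P, R

D, E, F, H, I, L, O, Q, S, U, X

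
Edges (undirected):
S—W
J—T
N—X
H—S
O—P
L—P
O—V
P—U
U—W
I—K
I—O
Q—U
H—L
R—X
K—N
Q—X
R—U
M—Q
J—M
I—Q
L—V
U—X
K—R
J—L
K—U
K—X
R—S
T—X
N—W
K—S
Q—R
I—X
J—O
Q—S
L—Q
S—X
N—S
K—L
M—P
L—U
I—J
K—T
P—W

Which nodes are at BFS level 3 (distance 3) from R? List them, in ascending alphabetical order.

Level 0: R
Level 1: K, Q, S, U, X
Level 2: H, I, L, M, N, P, T, W
Level 3: J, O, V

J, O, V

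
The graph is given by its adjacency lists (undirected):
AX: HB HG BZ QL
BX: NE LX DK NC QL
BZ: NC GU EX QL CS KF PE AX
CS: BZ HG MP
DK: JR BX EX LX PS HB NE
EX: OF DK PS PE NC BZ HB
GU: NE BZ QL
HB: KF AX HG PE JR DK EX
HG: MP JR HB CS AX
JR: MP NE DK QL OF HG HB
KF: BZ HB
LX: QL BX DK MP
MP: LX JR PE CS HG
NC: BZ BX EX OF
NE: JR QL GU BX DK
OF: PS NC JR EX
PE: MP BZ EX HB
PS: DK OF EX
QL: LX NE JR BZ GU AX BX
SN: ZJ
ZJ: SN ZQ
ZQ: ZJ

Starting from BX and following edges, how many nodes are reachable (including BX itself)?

BFS from BX visits: BX, DK, LX, NC, NE, QL, EX, HB, JR, PS, MP, BZ, OF, GU, AX, PE, HG, KF, CS
Reachable nodes: 19 of 22 total.

19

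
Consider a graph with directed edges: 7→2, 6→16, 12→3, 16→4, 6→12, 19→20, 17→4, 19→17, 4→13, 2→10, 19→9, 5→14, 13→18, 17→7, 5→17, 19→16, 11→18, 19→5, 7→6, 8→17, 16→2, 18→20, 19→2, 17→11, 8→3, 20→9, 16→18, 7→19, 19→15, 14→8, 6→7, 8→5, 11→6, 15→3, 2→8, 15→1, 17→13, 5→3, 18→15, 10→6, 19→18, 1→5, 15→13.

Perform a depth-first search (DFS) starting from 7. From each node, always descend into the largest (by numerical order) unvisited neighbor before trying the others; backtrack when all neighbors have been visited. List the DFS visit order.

Visit 7
7 → 19
19 → 20
20 → 9
19 → 18
18 → 15
15 → 13
15 → 3
15 → 1
1 → 5
5 → 17
17 → 11
11 → 6
6 → 16
16 → 4
16 → 2
2 → 10
2 → 8
6 → 12
5 → 14

7, 19, 20, 9, 18, 15, 13, 3, 1, 5, 17, 11, 6, 16, 4, 2, 10, 8, 12, 14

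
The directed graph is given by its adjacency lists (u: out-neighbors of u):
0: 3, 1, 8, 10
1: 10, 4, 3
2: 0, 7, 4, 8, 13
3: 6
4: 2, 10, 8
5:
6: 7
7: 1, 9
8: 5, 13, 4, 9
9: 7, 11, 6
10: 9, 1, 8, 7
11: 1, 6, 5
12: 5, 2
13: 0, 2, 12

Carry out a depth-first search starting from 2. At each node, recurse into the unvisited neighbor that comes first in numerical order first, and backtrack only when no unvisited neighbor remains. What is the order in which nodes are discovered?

Visit 2
2 → 0
0 → 1
1 → 3
3 → 6
6 → 7
7 → 9
9 → 11
11 → 5
1 → 4
4 → 8
8 → 13
13 → 12
4 → 10

2 -> 0 -> 1 -> 3 -> 6 -> 7 -> 9 -> 11 -> 5 -> 4 -> 8 -> 13 -> 12 -> 10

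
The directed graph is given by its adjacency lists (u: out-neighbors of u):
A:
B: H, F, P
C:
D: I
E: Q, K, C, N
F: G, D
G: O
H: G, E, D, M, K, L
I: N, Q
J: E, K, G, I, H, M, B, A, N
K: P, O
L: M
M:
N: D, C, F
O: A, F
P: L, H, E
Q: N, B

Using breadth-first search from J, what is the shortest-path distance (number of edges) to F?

2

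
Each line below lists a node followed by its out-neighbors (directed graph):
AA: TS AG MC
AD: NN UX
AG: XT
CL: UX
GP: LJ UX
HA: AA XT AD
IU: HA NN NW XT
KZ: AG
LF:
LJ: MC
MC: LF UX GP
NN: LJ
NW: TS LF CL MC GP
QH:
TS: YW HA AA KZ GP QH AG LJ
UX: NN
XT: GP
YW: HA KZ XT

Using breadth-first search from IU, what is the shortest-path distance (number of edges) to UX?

Level 0: IU
Level 1: HA, NN, NW, XT
Level 2: AA, AD, CL, GP, LF, LJ, MC, TS
Level 3: AG, KZ, QH, UX, YW
UX first appears at level 3.

3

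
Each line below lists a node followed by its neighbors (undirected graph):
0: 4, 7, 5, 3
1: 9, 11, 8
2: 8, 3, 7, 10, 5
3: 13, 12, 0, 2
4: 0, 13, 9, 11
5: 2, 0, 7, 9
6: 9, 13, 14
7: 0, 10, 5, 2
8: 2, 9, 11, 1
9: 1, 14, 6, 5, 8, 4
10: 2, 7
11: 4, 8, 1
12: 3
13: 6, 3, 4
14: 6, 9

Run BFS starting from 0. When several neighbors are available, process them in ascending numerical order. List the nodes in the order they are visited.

Visit 0; enqueue 3, 4, 5, 7 → queue [3, 4, 5, 7]
Visit 3; enqueue 2, 12, 13 → queue [4, 5, 7, 2, 12, 13]
Visit 4; enqueue 9, 11 → queue [5, 7, 2, 12, 13, 9, 11]
Visit 5 → queue [7, 2, 12, 13, 9, 11]
Visit 7; enqueue 10 → queue [2, 12, 13, 9, 11, 10]
Visit 2; enqueue 8 → queue [12, 13, 9, 11, 10, 8]
Visit 12 → queue [13, 9, 11, 10, 8]
Visit 13; enqueue 6 → queue [9, 11, 10, 8, 6]
Visit 9; enqueue 1, 14 → queue [11, 10, 8, 6, 1, 14]
Visit 11 → queue [10, 8, 6, 1, 14]
Visit 10 → queue [8, 6, 1, 14]
Visit 8 → queue [6, 1, 14]
Visit 6 → queue [1, 14]
Visit 1 → queue [14]
Visit 14 → queue []

0 → 3 → 4 → 5 → 7 → 2 → 12 → 13 → 9 → 11 → 10 → 8 → 6 → 1 → 14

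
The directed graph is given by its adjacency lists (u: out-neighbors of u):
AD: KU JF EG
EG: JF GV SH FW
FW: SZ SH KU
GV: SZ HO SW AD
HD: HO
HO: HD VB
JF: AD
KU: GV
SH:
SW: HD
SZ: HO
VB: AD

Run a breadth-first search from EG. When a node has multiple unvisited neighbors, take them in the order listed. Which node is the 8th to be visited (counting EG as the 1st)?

HO

Visit EG; enqueue JF, GV, SH, FW → queue [JF, GV, SH, FW]
Visit JF; enqueue AD → queue [GV, SH, FW, AD]
Visit GV; enqueue SZ, HO, SW → queue [SH, FW, AD, SZ, HO, SW]
Visit SH → queue [FW, AD, SZ, HO, SW]
Visit FW; enqueue KU → queue [AD, SZ, HO, SW, KU]
Visit AD → queue [SZ, HO, SW, KU]
Visit SZ → queue [HO, SW, KU]
Visit HO; enqueue HD, VB → queue [SW, KU, HD, VB]
Visit SW → queue [KU, HD, VB]
Visit KU → queue [HD, VB]
Visit HD → queue [VB]
Visit VB → queue []

Visit order: EG, JF, GV, SH, FW, AD, SZ, HO, SW, KU, HD, VB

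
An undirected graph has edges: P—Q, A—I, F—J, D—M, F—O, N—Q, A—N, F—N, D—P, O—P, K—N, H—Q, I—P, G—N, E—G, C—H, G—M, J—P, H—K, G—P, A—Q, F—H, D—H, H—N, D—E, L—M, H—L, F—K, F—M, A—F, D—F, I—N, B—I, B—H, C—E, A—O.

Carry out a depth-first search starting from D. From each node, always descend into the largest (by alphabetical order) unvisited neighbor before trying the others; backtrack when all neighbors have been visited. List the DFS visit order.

Visit D
D → P
P → Q
Q → N
N → K
K → H
H → L
L → M
M → G
G → E
E → C
M → F
F → O
O → A
A → I
I → B
F → J

D, P, Q, N, K, H, L, M, G, E, C, F, O, A, I, B, J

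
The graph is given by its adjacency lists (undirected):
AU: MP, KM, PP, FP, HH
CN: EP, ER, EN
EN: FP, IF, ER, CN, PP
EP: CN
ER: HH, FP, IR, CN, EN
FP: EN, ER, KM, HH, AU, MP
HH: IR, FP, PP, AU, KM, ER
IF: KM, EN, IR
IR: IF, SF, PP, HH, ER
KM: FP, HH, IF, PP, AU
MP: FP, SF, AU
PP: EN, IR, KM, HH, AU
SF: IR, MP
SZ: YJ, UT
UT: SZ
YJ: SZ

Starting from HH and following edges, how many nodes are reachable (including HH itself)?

BFS from HH visits: HH, AU, ER, FP, IR, KM, PP, MP, CN, EN, IF, SF, EP
Reachable nodes: 13 of 16 total.

13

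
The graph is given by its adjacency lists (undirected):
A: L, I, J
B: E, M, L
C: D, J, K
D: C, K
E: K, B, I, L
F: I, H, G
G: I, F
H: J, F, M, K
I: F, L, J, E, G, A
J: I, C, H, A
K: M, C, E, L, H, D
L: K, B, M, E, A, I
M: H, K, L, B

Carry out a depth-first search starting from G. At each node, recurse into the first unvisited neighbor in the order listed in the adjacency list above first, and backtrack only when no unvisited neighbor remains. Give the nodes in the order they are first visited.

G, I, F, H, J, C, D, K, M, L, B, E, A

Visit G
G → I
I → F
F → H
H → J
J → C
C → D
D → K
K → M
M → L
L → B
B → E
L → A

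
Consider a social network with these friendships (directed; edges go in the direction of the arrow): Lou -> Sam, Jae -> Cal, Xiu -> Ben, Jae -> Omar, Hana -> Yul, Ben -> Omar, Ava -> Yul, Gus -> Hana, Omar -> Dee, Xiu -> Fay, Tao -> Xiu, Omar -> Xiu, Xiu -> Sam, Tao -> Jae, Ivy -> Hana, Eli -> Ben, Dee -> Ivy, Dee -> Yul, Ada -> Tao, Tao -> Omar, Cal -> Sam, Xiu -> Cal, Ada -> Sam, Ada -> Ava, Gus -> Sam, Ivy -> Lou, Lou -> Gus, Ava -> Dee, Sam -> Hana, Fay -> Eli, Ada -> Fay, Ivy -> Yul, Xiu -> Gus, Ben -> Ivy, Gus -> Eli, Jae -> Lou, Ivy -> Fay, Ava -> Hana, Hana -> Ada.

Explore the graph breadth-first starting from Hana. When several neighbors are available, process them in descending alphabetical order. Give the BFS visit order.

Visit Hana; enqueue Yul, Ada → queue [Yul, Ada]
Visit Yul → queue [Ada]
Visit Ada; enqueue Tao, Sam, Fay, Ava → queue [Tao, Sam, Fay, Ava]
Visit Tao; enqueue Xiu, Omar, Jae → queue [Sam, Fay, Ava, Xiu, Omar, Jae]
Visit Sam → queue [Fay, Ava, Xiu, Omar, Jae]
Visit Fay; enqueue Eli → queue [Ava, Xiu, Omar, Jae, Eli]
Visit Ava; enqueue Dee → queue [Xiu, Omar, Jae, Eli, Dee]
Visit Xiu; enqueue Gus, Cal, Ben → queue [Omar, Jae, Eli, Dee, Gus, Cal, Ben]
Visit Omar → queue [Jae, Eli, Dee, Gus, Cal, Ben]
Visit Jae; enqueue Lou → queue [Eli, Dee, Gus, Cal, Ben, Lou]
Visit Eli → queue [Dee, Gus, Cal, Ben, Lou]
Visit Dee; enqueue Ivy → queue [Gus, Cal, Ben, Lou, Ivy]
Visit Gus → queue [Cal, Ben, Lou, Ivy]
Visit Cal → queue [Ben, Lou, Ivy]
Visit Ben → queue [Lou, Ivy]
Visit Lou → queue [Ivy]
Visit Ivy → queue []

Hana Yul Ada Tao Sam Fay Ava Xiu Omar Jae Eli Dee Gus Cal Ben Lou Ivy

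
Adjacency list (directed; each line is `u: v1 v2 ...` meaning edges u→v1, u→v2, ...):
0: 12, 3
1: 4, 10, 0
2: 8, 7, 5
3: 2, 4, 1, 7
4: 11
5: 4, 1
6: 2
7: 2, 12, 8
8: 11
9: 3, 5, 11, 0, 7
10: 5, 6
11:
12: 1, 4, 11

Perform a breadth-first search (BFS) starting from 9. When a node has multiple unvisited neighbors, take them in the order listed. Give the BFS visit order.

9 3 5 11 0 7 2 4 1 12 8 10 6

Visit 9; enqueue 3, 5, 11, 0, 7 → queue [3, 5, 11, 0, 7]
Visit 3; enqueue 2, 4, 1 → queue [5, 11, 0, 7, 2, 4, 1]
Visit 5 → queue [11, 0, 7, 2, 4, 1]
Visit 11 → queue [0, 7, 2, 4, 1]
Visit 0; enqueue 12 → queue [7, 2, 4, 1, 12]
Visit 7; enqueue 8 → queue [2, 4, 1, 12, 8]
Visit 2 → queue [4, 1, 12, 8]
Visit 4 → queue [1, 12, 8]
Visit 1; enqueue 10 → queue [12, 8, 10]
Visit 12 → queue [8, 10]
Visit 8 → queue [10]
Visit 10; enqueue 6 → queue [6]
Visit 6 → queue []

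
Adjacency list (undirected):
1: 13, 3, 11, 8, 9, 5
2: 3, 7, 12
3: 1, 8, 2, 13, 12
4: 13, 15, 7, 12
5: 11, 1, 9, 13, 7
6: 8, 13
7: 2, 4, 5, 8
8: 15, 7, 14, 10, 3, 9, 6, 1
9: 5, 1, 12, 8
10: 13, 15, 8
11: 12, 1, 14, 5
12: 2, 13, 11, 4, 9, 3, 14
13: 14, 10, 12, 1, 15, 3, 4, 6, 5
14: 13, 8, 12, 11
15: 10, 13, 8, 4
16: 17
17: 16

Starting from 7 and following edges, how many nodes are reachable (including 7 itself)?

BFS from 7 visits: 7, 8, 5, 4, 2, 15, 14, 10, 9, 6, 3, 1, 13, 11, 12
Reachable nodes: 15 of 17 total.

15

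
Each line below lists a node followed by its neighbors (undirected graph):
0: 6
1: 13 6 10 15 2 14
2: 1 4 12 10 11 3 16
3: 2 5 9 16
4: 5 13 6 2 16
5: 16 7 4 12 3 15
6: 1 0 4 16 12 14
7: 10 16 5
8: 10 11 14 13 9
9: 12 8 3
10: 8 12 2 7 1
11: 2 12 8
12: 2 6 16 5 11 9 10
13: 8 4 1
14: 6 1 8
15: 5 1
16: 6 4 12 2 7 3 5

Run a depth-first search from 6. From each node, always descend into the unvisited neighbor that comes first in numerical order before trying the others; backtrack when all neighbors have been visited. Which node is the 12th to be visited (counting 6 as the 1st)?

10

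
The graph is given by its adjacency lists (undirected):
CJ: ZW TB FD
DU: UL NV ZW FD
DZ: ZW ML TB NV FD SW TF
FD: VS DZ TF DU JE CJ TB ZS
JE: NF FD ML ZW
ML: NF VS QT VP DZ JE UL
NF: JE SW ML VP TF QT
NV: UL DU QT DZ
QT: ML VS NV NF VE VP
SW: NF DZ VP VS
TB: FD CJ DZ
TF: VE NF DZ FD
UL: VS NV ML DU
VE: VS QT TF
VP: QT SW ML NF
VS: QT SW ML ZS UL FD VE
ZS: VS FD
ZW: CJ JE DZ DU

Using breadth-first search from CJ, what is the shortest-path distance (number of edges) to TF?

Level 0: CJ
Level 1: FD, TB, ZW
Level 2: DU, DZ, JE, TF, VS, ZS
Level 3: ML, NF, NV, QT, SW, UL, VE
Level 4: VP
TF first appears at level 2.

2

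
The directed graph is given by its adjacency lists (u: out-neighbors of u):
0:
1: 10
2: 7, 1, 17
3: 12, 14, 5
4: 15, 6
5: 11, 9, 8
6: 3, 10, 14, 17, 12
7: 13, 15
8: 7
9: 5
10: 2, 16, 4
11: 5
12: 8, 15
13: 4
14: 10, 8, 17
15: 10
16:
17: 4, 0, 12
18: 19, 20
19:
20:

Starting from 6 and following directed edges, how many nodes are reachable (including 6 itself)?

BFS from 6 visits: 6, 17, 14, 12, 10, 3, 4, 0, 8, 15, 16, 2, 5, 7, 1, 11, 9, 13
Reachable nodes: 18 of 21 total.

18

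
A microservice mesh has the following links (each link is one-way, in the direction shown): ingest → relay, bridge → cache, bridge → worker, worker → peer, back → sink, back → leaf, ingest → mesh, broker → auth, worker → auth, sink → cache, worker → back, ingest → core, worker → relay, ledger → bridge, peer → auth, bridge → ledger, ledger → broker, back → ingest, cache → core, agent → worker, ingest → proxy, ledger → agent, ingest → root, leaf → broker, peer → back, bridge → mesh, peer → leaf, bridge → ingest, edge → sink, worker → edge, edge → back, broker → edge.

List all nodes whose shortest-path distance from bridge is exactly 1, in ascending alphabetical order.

cache, ingest, ledger, mesh, worker

Level 0: bridge
Level 1: cache, ingest, ledger, mesh, worker
Level 2: agent, auth, back, broker, core, edge, peer, proxy, relay, root
Level 3: leaf, sink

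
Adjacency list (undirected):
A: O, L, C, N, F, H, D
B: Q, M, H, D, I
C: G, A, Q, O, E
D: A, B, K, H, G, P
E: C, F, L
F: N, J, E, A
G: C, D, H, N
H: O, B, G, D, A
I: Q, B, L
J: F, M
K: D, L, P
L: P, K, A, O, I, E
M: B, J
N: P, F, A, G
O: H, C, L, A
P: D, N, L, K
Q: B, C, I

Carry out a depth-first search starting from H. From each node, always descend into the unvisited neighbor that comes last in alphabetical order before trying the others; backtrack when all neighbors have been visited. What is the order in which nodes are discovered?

H, O, L, P, N, G, D, K, B, Q, I, C, E, F, J, M, A

Visit H
H → O
O → L
L → P
P → N
N → G
G → D
D → K
D → B
B → Q
Q → I
Q → C
C → E
E → F
F → J
J → M
F → A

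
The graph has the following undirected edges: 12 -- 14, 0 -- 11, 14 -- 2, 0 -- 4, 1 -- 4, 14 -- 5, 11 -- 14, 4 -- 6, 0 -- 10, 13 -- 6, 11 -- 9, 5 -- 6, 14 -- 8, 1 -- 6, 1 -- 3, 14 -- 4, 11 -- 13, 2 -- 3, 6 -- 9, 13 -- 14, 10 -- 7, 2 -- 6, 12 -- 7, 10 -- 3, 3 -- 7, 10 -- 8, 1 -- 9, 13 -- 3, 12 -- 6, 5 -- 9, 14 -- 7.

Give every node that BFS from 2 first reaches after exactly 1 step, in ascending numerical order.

Level 0: 2
Level 1: 3, 6, 14
Level 2: 1, 4, 5, 7, 8, 9, 10, 11, 12, 13
Level 3: 0

3, 6, 14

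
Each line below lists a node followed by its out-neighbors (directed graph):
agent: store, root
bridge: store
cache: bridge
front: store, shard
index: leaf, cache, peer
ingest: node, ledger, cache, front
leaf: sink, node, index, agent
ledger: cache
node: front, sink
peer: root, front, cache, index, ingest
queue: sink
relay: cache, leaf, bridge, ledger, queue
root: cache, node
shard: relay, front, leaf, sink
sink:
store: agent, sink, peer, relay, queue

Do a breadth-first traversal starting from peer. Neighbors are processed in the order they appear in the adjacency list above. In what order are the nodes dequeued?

peer → root → front → cache → index → ingest → node → store → shard → bridge → leaf → ledger → sink → agent → relay → queue

Visit peer; enqueue root, front, cache, index, ingest → queue [root, front, cache, index, ingest]
Visit root; enqueue node → queue [front, cache, index, ingest, node]
Visit front; enqueue store, shard → queue [cache, index, ingest, node, store, shard]
Visit cache; enqueue bridge → queue [index, ingest, node, store, shard, bridge]
Visit index; enqueue leaf → queue [ingest, node, store, shard, bridge, leaf]
Visit ingest; enqueue ledger → queue [node, store, shard, bridge, leaf, ledger]
Visit node; enqueue sink → queue [store, shard, bridge, leaf, ledger, sink]
Visit store; enqueue agent, relay, queue → queue [shard, bridge, leaf, ledger, sink, agent, relay, queue]
Visit shard → queue [bridge, leaf, ledger, sink, agent, relay, queue]
Visit bridge → queue [leaf, ledger, sink, agent, relay, queue]
Visit leaf → queue [ledger, sink, agent, relay, queue]
Visit ledger → queue [sink, agent, relay, queue]
Visit sink → queue [agent, relay, queue]
Visit agent → queue [relay, queue]
Visit relay → queue [queue]
Visit queue → queue []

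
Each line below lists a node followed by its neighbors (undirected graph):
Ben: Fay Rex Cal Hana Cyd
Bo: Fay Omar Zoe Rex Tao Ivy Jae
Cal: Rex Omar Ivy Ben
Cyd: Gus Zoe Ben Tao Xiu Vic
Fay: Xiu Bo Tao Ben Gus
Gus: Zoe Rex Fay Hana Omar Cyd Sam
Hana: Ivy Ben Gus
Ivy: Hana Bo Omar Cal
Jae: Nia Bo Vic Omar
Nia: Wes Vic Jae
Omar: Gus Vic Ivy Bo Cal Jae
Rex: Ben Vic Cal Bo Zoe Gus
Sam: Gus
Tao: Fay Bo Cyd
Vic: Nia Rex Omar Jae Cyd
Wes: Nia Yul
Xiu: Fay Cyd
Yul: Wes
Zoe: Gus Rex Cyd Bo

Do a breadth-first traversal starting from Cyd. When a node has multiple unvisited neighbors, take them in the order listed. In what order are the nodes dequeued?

Cyd Gus Zoe Ben Tao Xiu Vic Rex Fay Hana Omar Sam Bo Cal Nia Jae Ivy Wes Yul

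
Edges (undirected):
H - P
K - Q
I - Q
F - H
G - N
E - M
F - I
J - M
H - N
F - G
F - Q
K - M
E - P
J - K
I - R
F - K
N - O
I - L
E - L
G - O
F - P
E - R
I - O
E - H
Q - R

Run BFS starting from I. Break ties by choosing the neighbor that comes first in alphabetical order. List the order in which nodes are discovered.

Visit I; enqueue F, L, O, Q, R → queue [F, L, O, Q, R]
Visit F; enqueue G, H, K, P → queue [L, O, Q, R, G, H, K, P]
Visit L; enqueue E → queue [O, Q, R, G, H, K, P, E]
Visit O; enqueue N → queue [Q, R, G, H, K, P, E, N]
Visit Q → queue [R, G, H, K, P, E, N]
Visit R → queue [G, H, K, P, E, N]
Visit G → queue [H, K, P, E, N]
Visit H → queue [K, P, E, N]
Visit K; enqueue J, M → queue [P, E, N, J, M]
Visit P → queue [E, N, J, M]
Visit E → queue [N, J, M]
Visit N → queue [J, M]
Visit J → queue [M]
Visit M → queue []

I F L O Q R G H K P E N J M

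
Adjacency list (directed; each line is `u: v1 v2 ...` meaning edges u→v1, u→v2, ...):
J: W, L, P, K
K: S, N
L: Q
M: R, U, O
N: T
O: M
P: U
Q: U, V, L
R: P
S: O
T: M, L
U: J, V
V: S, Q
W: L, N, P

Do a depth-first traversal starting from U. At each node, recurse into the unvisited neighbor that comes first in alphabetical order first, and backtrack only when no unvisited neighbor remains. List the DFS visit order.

U → J → K → N → T → L → Q → V → S → O → M → R → P → W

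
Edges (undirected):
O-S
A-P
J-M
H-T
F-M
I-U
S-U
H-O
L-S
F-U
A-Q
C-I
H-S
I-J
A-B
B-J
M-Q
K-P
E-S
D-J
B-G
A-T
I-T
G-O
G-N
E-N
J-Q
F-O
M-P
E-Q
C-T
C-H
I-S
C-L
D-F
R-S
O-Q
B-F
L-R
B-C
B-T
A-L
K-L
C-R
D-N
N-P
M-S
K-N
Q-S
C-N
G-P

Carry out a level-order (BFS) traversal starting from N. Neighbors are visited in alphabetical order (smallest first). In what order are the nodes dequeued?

Visit N; enqueue C, D, E, G, K, P → queue [C, D, E, G, K, P]
Visit C; enqueue B, H, I, L, R, T → queue [D, E, G, K, P, B, H, I, L, R, T]
Visit D; enqueue F, J → queue [E, G, K, P, B, H, I, L, R, T, F, J]
Visit E; enqueue Q, S → queue [G, K, P, B, H, I, L, R, T, F, J, Q, S]
Visit G; enqueue O → queue [K, P, B, H, I, L, R, T, F, J, Q, S, O]
Visit K → queue [P, B, H, I, L, R, T, F, J, Q, S, O]
Visit P; enqueue A, M → queue [B, H, I, L, R, T, F, J, Q, S, O, A, M]
Visit B → queue [H, I, L, R, T, F, J, Q, S, O, A, M]
Visit H → queue [I, L, R, T, F, J, Q, S, O, A, M]
Visit I; enqueue U → queue [L, R, T, F, J, Q, S, O, A, M, U]
Visit L → queue [R, T, F, J, Q, S, O, A, M, U]
Visit R → queue [T, F, J, Q, S, O, A, M, U]
Visit T → queue [F, J, Q, S, O, A, M, U]
Visit F → queue [J, Q, S, O, A, M, U]
Visit J → queue [Q, S, O, A, M, U]
Visit Q → queue [S, O, A, M, U]
Visit S → queue [O, A, M, U]
Visit O → queue [A, M, U]
Visit A → queue [M, U]
Visit M → queue [U]
Visit U → queue []

N -> C -> D -> E -> G -> K -> P -> B -> H -> I -> L -> R -> T -> F -> J -> Q -> S -> O -> A -> M -> U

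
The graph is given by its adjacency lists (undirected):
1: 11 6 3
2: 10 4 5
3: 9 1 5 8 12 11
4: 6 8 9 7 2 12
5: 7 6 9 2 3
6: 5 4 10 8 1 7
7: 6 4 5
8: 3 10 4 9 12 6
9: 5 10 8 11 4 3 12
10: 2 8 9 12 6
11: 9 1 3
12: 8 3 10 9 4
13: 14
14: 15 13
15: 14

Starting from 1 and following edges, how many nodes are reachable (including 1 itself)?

12

BFS from 1 visits: 1, 11, 6, 3, 9, 5, 4, 10, 8, 7, 12, 2
Reachable nodes: 12 of 15 total.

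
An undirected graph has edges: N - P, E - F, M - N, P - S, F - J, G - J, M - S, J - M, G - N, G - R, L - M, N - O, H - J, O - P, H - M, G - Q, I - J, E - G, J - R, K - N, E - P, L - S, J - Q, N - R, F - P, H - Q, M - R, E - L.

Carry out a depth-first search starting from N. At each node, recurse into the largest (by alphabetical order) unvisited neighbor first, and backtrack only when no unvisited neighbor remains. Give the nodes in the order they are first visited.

N -> R -> M -> S -> P -> O -> F -> J -> Q -> H -> G -> E -> L -> I -> K

Visit N
N → R
R → M
M → S
S → P
P → O
P → F
F → J
J → Q
Q → H
Q → G
G → E
E → L
J → I
N → K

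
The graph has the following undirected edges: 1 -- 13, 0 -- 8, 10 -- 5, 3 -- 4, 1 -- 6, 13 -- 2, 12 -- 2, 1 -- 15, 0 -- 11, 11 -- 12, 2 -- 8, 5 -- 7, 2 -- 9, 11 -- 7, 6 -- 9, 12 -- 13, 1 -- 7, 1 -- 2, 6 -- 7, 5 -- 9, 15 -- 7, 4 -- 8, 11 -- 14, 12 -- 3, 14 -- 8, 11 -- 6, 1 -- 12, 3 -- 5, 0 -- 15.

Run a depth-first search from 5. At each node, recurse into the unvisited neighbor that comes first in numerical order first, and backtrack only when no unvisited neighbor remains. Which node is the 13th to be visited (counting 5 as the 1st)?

Visit 5
5 → 3
3 → 4
4 → 8
8 → 0
0 → 11
11 → 6
6 → 1
1 → 2
2 → 9
2 → 12
12 → 13
1 → 7
7 → 15
11 → 14
5 → 10

Visit order: 5, 3, 4, 8, 0, 11, 6, 1, 2, 9, 12, 13, 7, 15, 14, 10

7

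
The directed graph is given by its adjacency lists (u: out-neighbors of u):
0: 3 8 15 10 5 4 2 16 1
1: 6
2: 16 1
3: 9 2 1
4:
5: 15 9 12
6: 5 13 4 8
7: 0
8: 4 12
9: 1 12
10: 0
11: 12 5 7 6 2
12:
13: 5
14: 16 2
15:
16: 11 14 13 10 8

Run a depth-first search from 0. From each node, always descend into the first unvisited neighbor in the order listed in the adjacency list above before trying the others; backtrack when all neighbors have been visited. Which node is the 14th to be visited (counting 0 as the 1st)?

Visit 0
0 → 3
3 → 9
9 → 1
1 → 6
6 → 5
5 → 15
5 → 12
6 → 13
6 → 4
6 → 8
3 → 2
2 → 16
16 → 11
11 → 7
16 → 14
16 → 10

Visit order: 0, 3, 9, 1, 6, 5, 15, 12, 13, 4, 8, 2, 16, 11, 7, 14, 10

11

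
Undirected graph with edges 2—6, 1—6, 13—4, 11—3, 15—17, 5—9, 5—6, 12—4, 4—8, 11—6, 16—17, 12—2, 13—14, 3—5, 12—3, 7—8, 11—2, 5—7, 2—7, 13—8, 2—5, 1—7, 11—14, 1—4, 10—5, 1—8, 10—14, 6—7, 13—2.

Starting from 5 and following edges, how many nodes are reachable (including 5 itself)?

BFS from 5 visits: 5, 10, 9, 7, 6, 3, 2, 14, 8, 1, 11, 12, 13, 4
Reachable nodes: 14 of 17 total.

14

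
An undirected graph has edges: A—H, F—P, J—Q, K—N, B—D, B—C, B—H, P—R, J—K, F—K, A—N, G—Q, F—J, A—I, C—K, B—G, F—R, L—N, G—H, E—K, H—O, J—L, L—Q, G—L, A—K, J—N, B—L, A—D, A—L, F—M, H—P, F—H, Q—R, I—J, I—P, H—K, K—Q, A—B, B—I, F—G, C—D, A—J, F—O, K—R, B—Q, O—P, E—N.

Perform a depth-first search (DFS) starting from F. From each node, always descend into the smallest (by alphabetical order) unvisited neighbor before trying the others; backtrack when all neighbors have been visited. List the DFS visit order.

F G B A D C K E N J I P H O R Q L M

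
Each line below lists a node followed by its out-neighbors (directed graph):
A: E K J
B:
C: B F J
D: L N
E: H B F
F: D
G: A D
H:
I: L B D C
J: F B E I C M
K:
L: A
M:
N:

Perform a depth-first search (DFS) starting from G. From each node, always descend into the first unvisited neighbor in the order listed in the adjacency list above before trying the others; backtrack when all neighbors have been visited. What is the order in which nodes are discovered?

G, A, E, H, B, F, D, L, N, K, J, I, C, M

Visit G
G → A
A → E
E → H
E → B
E → F
F → D
D → L
D → N
A → K
A → J
J → I
I → C
J → M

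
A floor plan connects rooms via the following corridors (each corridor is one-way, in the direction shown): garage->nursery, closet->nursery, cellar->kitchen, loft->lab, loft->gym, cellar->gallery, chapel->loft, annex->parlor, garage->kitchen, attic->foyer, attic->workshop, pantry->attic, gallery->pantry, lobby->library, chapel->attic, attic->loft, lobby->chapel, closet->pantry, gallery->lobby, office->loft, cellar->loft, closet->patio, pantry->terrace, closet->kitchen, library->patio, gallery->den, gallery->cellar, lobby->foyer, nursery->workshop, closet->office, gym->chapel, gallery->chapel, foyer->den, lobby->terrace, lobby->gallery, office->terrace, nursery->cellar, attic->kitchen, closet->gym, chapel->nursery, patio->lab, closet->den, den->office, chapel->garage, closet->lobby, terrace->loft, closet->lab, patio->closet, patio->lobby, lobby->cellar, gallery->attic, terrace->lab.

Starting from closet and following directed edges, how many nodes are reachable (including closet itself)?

BFS from closet visits: closet, patio, pantry, office, nursery, lobby, lab, kitchen, gym, den, terrace, attic, loft, workshop, cellar, library, gallery, foyer, chapel, garage
Reachable nodes: 20 of 22 total.

20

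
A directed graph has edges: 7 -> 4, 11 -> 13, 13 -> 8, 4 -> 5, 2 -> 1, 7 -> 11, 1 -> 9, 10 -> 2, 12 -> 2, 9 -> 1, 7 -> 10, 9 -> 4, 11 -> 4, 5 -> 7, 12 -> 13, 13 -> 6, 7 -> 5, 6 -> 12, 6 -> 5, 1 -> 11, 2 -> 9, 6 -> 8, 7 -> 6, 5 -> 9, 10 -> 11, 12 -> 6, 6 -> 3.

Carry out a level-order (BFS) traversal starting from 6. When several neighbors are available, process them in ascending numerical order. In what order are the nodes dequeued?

Visit 6; enqueue 3, 5, 8, 12 → queue [3, 5, 8, 12]
Visit 3 → queue [5, 8, 12]
Visit 5; enqueue 7, 9 → queue [8, 12, 7, 9]
Visit 8 → queue [12, 7, 9]
Visit 12; enqueue 2, 13 → queue [7, 9, 2, 13]
Visit 7; enqueue 4, 10, 11 → queue [9, 2, 13, 4, 10, 11]
Visit 9; enqueue 1 → queue [2, 13, 4, 10, 11, 1]
Visit 2 → queue [13, 4, 10, 11, 1]
Visit 13 → queue [4, 10, 11, 1]
Visit 4 → queue [10, 11, 1]
Visit 10 → queue [11, 1]
Visit 11 → queue [1]
Visit 1 → queue []

6, 3, 5, 8, 12, 7, 9, 2, 13, 4, 10, 11, 1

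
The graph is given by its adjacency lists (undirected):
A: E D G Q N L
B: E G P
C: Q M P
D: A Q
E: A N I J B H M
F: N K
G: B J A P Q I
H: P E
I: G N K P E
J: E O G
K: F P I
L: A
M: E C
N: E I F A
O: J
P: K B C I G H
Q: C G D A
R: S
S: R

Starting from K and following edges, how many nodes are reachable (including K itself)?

BFS from K visits: K, P, I, F, H, G, C, B, N, E, Q, J, A, M, D, O, L
Reachable nodes: 17 of 19 total.

17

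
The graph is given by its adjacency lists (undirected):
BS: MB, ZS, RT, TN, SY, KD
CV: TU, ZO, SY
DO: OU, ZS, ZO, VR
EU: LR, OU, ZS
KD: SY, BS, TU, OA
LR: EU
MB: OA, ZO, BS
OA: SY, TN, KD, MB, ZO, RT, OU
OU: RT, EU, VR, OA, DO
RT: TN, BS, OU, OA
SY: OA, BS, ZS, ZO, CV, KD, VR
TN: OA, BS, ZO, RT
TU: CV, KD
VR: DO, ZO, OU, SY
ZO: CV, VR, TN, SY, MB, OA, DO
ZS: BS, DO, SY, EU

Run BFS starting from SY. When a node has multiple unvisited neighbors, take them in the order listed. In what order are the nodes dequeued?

SY -> OA -> BS -> ZS -> ZO -> CV -> KD -> VR -> TN -> MB -> RT -> OU -> DO -> EU -> TU -> LR

Visit SY; enqueue OA, BS, ZS, ZO, CV, KD, VR → queue [OA, BS, ZS, ZO, CV, KD, VR]
Visit OA; enqueue TN, MB, RT, OU → queue [BS, ZS, ZO, CV, KD, VR, TN, MB, RT, OU]
Visit BS → queue [ZS, ZO, CV, KD, VR, TN, MB, RT, OU]
Visit ZS; enqueue DO, EU → queue [ZO, CV, KD, VR, TN, MB, RT, OU, DO, EU]
Visit ZO → queue [CV, KD, VR, TN, MB, RT, OU, DO, EU]
Visit CV; enqueue TU → queue [KD, VR, TN, MB, RT, OU, DO, EU, TU]
Visit KD → queue [VR, TN, MB, RT, OU, DO, EU, TU]
Visit VR → queue [TN, MB, RT, OU, DO, EU, TU]
Visit TN → queue [MB, RT, OU, DO, EU, TU]
Visit MB → queue [RT, OU, DO, EU, TU]
Visit RT → queue [OU, DO, EU, TU]
Visit OU → queue [DO, EU, TU]
Visit DO → queue [EU, TU]
Visit EU; enqueue LR → queue [TU, LR]
Visit TU → queue [LR]
Visit LR → queue []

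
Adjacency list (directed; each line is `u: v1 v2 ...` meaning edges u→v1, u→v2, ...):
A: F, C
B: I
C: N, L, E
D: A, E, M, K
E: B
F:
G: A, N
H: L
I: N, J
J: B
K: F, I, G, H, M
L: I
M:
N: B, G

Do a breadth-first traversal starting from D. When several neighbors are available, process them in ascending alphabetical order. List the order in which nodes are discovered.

D → A → E → K → M → C → F → B → G → H → I → L → N → J

Visit D; enqueue A, E, K, M → queue [A, E, K, M]
Visit A; enqueue C, F → queue [E, K, M, C, F]
Visit E; enqueue B → queue [K, M, C, F, B]
Visit K; enqueue G, H, I → queue [M, C, F, B, G, H, I]
Visit M → queue [C, F, B, G, H, I]
Visit C; enqueue L, N → queue [F, B, G, H, I, L, N]
Visit F → queue [B, G, H, I, L, N]
Visit B → queue [G, H, I, L, N]
Visit G → queue [H, I, L, N]
Visit H → queue [I, L, N]
Visit I; enqueue J → queue [L, N, J]
Visit L → queue [N, J]
Visit N → queue [J]
Visit J → queue []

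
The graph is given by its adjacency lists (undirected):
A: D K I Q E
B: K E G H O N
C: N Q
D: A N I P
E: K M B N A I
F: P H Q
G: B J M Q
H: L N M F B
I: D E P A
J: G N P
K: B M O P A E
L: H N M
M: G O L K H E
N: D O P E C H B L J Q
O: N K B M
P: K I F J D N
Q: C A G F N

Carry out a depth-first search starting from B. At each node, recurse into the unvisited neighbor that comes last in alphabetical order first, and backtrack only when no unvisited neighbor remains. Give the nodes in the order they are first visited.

B → O → N → Q → G → M → L → H → F → P → K → E → I → D → A → J → C

Visit B
B → O
O → N
N → Q
Q → G
G → M
M → L
L → H
H → F
F → P
P → K
K → E
E → I
I → D
D → A
P → J
Q → C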